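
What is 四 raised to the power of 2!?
Convert 四 (Chinese numeral) → 4 (decimal)
Convert 2! (factorial) → 2 (decimal)
Compute 4 ^ 2 = 16
16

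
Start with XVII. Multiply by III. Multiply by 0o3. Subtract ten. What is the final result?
Convert XVII (Roman numeral) → 10 + 5 + 1 + 1 = 17 (decimal)
Start: 17
Convert III (Roman numeral) → 1 + 1 + 1 = 3 (decimal)
17 × 3 = 51
Convert 0o3 (octal) → 3 (decimal)
51 × 3 = 153
Convert ten (English words) → 10 (decimal)
153 - 10 = 143
143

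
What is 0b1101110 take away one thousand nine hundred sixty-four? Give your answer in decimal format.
Convert 0b1101110 (binary) → 64 + 32 + 8 + 4 + 2 = 110 (decimal)
Convert one thousand nine hundred sixty-four (English words) → 1×1000 + 9×100 + 64 = 1964 (decimal)
Compute 110 - 1964 = -1854
-1854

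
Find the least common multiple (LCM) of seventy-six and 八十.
Convert seventy-six (English words) → 76 (decimal)
Convert 八十 (Chinese numeral) → 8×10 = 80 (decimal)
Compute lcm(76, 80) = 1520
1520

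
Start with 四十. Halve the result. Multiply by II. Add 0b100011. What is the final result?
Convert 四十 (Chinese numeral) → 4×10 = 40 (decimal)
Start: 40
40 ÷ 2 = 20
Convert II (Roman numeral) → 1 + 1 = 2 (decimal)
20 × 2 = 40
Convert 0b100011 (binary) → 32 + 2 + 1 = 35 (decimal)
40 + 35 = 75
75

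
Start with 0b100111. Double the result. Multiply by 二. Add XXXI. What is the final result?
Convert 0b100111 (binary) → 32 + 4 + 2 + 1 = 39 (decimal)
Start: 39
39 × 2 = 78
Convert 二 (Chinese numeral) → 2 (decimal)
78 × 2 = 156
Convert XXXI (Roman numeral) → 10 + 10 + 10 + 1 = 31 (decimal)
156 + 31 = 187
187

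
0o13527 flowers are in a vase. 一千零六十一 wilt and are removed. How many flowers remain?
Convert 0o13527 (octal) → 1×4096 + 3×512 + 5×64 + 2×8 + 7 = 5975 (decimal)
Convert 一千零六十一 (Chinese numeral) → 1×1000 + 6×10 + 1 = 1061 (decimal)
Compute 5975 - 1061 = 4914
4914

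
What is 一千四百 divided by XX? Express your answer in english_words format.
Convert 一千四百 (Chinese numeral) → 1×1000 + 4×100 = 1400 (decimal)
Convert XX (Roman numeral) → 10 + 10 = 20 (decimal)
Compute 1400 ÷ 20 = 70
Convert 70 (decimal) → seventy (English words)
seventy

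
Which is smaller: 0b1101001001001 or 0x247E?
Convert 0b1101001001001 (binary) → 4096 + 2048 + 512 + 64 + 8 + 1 = 6729 (decimal)
Convert 0x247E (hexadecimal) → 2×4096 + 4×256 + 7×16 + 14 = 9342 (decimal)
Compare 6729 vs 9342: smaller = 6729
6729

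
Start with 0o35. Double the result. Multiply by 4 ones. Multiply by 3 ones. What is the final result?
Convert 0o35 (octal) → 3×8 + 5 = 29 (decimal)
Start: 29
29 × 2 = 58
Convert 4 ones (place-value notation) → 4 (decimal)
58 × 4 = 232
Convert 3 ones (place-value notation) → 3 (decimal)
232 × 3 = 696
696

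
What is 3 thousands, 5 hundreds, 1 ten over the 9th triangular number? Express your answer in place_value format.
Convert 3 thousands, 5 hundreds, 1 ten (place-value notation) → 3×1000 + 5×100 + 1×10 = 3510 (decimal)
Convert the 9th triangular number (triangular index) → 9×10/2 = 45 (decimal)
Compute 3510 ÷ 45 = 78
Convert 78 (decimal) → 78 = 7×10 + 8 → 7 tens, 8 ones (place-value notation)
7 tens, 8 ones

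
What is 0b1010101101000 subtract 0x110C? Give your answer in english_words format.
Convert 0b1010101101000 (binary) → 4096 + 1024 + 256 + 64 + 32 + 8 = 5480 (decimal)
Convert 0x110C (hexadecimal) → 1×4096 + 1×256 + 12 = 4364 (decimal)
Compute 5480 - 4364 = 1116
Convert 1116 (decimal) → 1116 = 1×1000 + 1×100 + 16 → one thousand one hundred sixteen (English words)
one thousand one hundred sixteen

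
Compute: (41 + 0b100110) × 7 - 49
Convert 0b100110 (binary) → 32 + 4 + 2 = 38 (decimal)
Expression in decimal: (41 + 38) × 7 - 49
Parentheses first: 41 + 38 = 79
Multiply: 79 × 7 = 553
Subtract: 553 - 49 = 504
504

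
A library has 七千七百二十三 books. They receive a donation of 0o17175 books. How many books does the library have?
Convert 七千七百二十三 (Chinese numeral) → 7×1000 + 7×100 + 2×10 + 3 = 7723 (decimal)
Convert 0o17175 (octal) → 1×4096 + 7×512 + 1×64 + 7×8 + 5 = 7805 (decimal)
Compute 7723 + 7805 = 15528
15528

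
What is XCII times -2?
Convert XCII (Roman numeral) → 90 + 1 + 1 = 92 (decimal)
Compute 92 × -2 = -184
-184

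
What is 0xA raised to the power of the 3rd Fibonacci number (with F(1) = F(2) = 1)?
Convert 0xA (hexadecimal) → 10 (decimal)
Convert the 3rd Fibonacci number (with F(1) = F(2) = 1) (Fibonacci index) → 1, 1, 2 → 2 (decimal)
Compute 10 ^ 2 = 100
100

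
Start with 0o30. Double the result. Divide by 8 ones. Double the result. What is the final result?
Convert 0o30 (octal) → 3×8 = 24 (decimal)
Start: 24
24 × 2 = 48
Convert 8 ones (place-value notation) → 8 (decimal)
48 ÷ 8 = 6
6 × 2 = 12
12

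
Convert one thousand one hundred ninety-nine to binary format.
Convert one thousand one hundred ninety-nine (English words) → 1×1000 + 1×100 + 99 = 1199 (decimal)
Convert 1199 (decimal) → 1199 = 1024 + 128 + 32 + 8 + 4 + 2 + 1 → 0b10010101111 (binary)
0b10010101111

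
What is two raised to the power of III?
Convert two (English words) → 2 (decimal)
Convert III (Roman numeral) → 1 + 1 + 1 = 3 (decimal)
Compute 2 ^ 3 = 8
8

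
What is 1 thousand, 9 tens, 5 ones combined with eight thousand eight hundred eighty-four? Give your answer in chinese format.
Convert 1 thousand, 9 tens, 5 ones (place-value notation) → 1×1000 + 9×10 + 5 = 1095 (decimal)
Convert eight thousand eight hundred eighty-four (English words) → 8×1000 + 8×100 + 84 = 8884 (decimal)
Compute 1095 + 8884 = 9979
Convert 9979 (decimal) → 9979 = 9×1000 + 9×100 + 7×10 + 9 → 九千九百七十九 (Chinese numeral)
九千九百七十九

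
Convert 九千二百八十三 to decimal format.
Convert 九千二百八十三 (Chinese numeral) → 9×1000 + 2×100 + 8×10 + 3 = 9283 (decimal)
9283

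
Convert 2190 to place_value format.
Convert 2190 (decimal) → 2190 = 2×1000 + 1×100 + 9×10 → 2 thousands, 1 hundred, 9 tens (place-value notation)
2 thousands, 1 hundred, 9 tens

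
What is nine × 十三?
Convert nine (English words) → 9 (decimal)
Convert 十三 (Chinese numeral) → 1×10 + 3 = 13 (decimal)
Compute 9 × 13 = 117
117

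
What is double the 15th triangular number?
The 15th triangular number = 15×16/2 = 120
Compute 120 × 2 = 240
240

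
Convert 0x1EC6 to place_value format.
Convert 0x1EC6 (hexadecimal) → 1×4096 + 14×256 + 12×16 + 6 = 7878 (decimal)
Convert 7878 (decimal) → 7878 = 7×1000 + 8×100 + 7×10 + 8 → 7 thousands, 8 hundreds, 7 tens, 8 ones (place-value notation)
7 thousands, 8 hundreds, 7 tens, 8 ones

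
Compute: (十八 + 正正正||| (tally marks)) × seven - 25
Convert 十八 (Chinese numeral) → 1×10 + 8 = 18 (decimal)
Convert 正正正||| (tally marks) → 5 + 5 + 5 + 3 = 18 (decimal)
Convert seven (English words) → 7 (decimal)
Expression in decimal: (18 + 18) × 7 - 25
Parentheses first: 18 + 18 = 36
Multiply: 36 × 7 = 252
Subtract: 252 - 25 = 227
227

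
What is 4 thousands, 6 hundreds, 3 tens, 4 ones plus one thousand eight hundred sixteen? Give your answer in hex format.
Convert 4 thousands, 6 hundreds, 3 tens, 4 ones (place-value notation) → 4×1000 + 6×100 + 3×10 + 4 = 4634 (decimal)
Convert one thousand eight hundred sixteen (English words) → 1×1000 + 8×100 + 16 = 1816 (decimal)
Compute 4634 + 1816 = 6450
Convert 6450 (decimal) → 6450 = 1×4096 + 9×256 + 3×16 + 2 → 0x1932 (hexadecimal)
0x1932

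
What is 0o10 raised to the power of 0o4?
Convert 0o10 (octal) → 1×8 = 8 (decimal)
Convert 0o4 (octal) → 4 (decimal)
Compute 8 ^ 4 = 4096
4096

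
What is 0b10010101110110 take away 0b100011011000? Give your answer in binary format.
Convert 0b10010101110110 (binary) → 8192 + 1024 + 256 + 64 + 32 + 16 + 4 + 2 = 9590 (decimal)
Convert 0b100011011000 (binary) → 2048 + 128 + 64 + 16 + 8 = 2264 (decimal)
Compute 9590 - 2264 = 7326
Convert 7326 (decimal) → 7326 = 4096 + 2048 + 1024 + 128 + 16 + 8 + 4 + 2 → 0b1110010011110 (binary)
0b1110010011110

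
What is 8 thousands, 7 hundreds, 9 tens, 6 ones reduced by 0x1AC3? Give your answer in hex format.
Convert 8 thousands, 7 hundreds, 9 tens, 6 ones (place-value notation) → 8×1000 + 7×100 + 9×10 + 6 = 8796 (decimal)
Convert 0x1AC3 (hexadecimal) → 1×4096 + 10×256 + 12×16 + 3 = 6851 (decimal)
Compute 8796 - 6851 = 1945
Convert 1945 (decimal) → 1945 = 7×256 + 9×16 + 9 → 0x799 (hexadecimal)
0x799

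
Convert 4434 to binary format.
Convert 4434 (decimal) → 4434 = 4096 + 256 + 64 + 16 + 2 → 0b1000101010010 (binary)
0b1000101010010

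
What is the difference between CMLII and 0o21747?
Convert CMLII (Roman numeral) → 900 + 50 + 1 + 1 = 952 (decimal)
Convert 0o21747 (octal) → 2×4096 + 1×512 + 7×64 + 4×8 + 7 = 9191 (decimal)
Difference: |952 - 9191| = 8239
8239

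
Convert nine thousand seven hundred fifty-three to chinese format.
Convert nine thousand seven hundred fifty-three (English words) → 9×1000 + 7×100 + 53 = 9753 (decimal)
Convert 9753 (decimal) → 9753 = 9×1000 + 7×100 + 5×10 + 3 → 九千七百五十三 (Chinese numeral)
九千七百五十三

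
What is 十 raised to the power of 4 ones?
Convert 十 (Chinese numeral) → 1×10 = 10 (decimal)
Convert 4 ones (place-value notation) → 4 (decimal)
Compute 10 ^ 4 = 10000
10000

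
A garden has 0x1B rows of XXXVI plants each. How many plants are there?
Convert XXXVI (Roman numeral) → 10 + 10 + 10 + 5 + 1 = 36 (decimal)
Convert 0x1B (hexadecimal) → 1×16 + 11 = 27 (decimal)
Compute 36 × 27 = 972
972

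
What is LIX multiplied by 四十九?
Convert LIX (Roman numeral) → 50 + 9 = 59 (decimal)
Convert 四十九 (Chinese numeral) → 4×10 + 9 = 49 (decimal)
Compute 59 × 49 = 2891
2891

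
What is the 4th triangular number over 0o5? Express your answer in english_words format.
Convert the 4th triangular number (triangular index) → 4×5/2 = 10 (decimal)
Convert 0o5 (octal) → 5 (decimal)
Compute 10 ÷ 5 = 2
Convert 2 (decimal) → two (English words)
two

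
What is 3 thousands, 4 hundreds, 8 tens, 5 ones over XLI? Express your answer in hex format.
Convert 3 thousands, 4 hundreds, 8 tens, 5 ones (place-value notation) → 3×1000 + 4×100 + 8×10 + 5 = 3485 (decimal)
Convert XLI (Roman numeral) → 40 + 1 = 41 (decimal)
Compute 3485 ÷ 41 = 85
Convert 85 (decimal) → 85 = 5×16 + 5 → 0x55 (hexadecimal)
0x55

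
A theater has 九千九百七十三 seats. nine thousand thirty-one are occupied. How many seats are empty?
Convert 九千九百七十三 (Chinese numeral) → 9×1000 + 9×100 + 7×10 + 3 = 9973 (decimal)
Convert nine thousand thirty-one (English words) → 9×1000 + 31 = 9031 (decimal)
Compute 9973 - 9031 = 942
942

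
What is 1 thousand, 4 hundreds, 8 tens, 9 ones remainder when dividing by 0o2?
Convert 1 thousand, 4 hundreds, 8 tens, 9 ones (place-value notation) → 1×1000 + 4×100 + 8×10 + 9 = 1489 (decimal)
Convert 0o2 (octal) → 2 (decimal)
Compute 1489 mod 2 = 1
1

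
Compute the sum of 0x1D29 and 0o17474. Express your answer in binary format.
Convert 0x1D29 (hexadecimal) → 1×4096 + 13×256 + 2×16 + 9 = 7465 (decimal)
Convert 0o17474 (octal) → 1×4096 + 7×512 + 4×64 + 7×8 + 4 = 7996 (decimal)
Compute 7465 + 7996 = 15461
Convert 15461 (decimal) → 15461 = 8192 + 4096 + 2048 + 1024 + 64 + 32 + 4 + 1 → 0b11110001100101 (binary)
0b11110001100101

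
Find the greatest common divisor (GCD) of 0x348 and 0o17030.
Convert 0x348 (hexadecimal) → 3×256 + 4×16 + 8 = 840 (decimal)
Convert 0o17030 (octal) → 1×4096 + 7×512 + 3×8 = 7704 (decimal)
Compute gcd(840, 7704) = 24
24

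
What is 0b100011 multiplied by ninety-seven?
Convert 0b100011 (binary) → 32 + 2 + 1 = 35 (decimal)
Convert ninety-seven (English words) → 97 (decimal)
Compute 35 × 97 = 3395
3395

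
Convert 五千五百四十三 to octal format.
Convert 五千五百四十三 (Chinese numeral) → 5×1000 + 5×100 + 4×10 + 3 = 5543 (decimal)
Convert 5543 (decimal) → 5543 = 1×4096 + 2×512 + 6×64 + 4×8 + 7 → 0o12647 (octal)
0o12647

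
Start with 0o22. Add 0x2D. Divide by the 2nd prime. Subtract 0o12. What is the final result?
Convert 0o22 (octal) → 2×8 + 2 = 18 (decimal)
Start: 18
Convert 0x2D (hexadecimal) → 2×16 + 13 = 45 (decimal)
18 + 45 = 63
Convert the 2nd prime (prime index) → 3 (decimal)
63 ÷ 3 = 21
Convert 0o12 (octal) → 1×8 + 2 = 10 (decimal)
21 - 10 = 11
11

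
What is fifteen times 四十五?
Convert fifteen (English words) → 15 (decimal)
Convert 四十五 (Chinese numeral) → 4×10 + 5 = 45 (decimal)
Compute 15 × 45 = 675
675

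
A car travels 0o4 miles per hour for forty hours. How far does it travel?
Convert 0o4 (octal) → 4 (decimal)
Convert forty (English words) → 40 (decimal)
Compute 4 × 40 = 160
160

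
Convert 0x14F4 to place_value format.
Convert 0x14F4 (hexadecimal) → 1×4096 + 4×256 + 15×16 + 4 = 5364 (decimal)
Convert 5364 (decimal) → 5364 = 5×1000 + 3×100 + 6×10 + 4 → 5 thousands, 3 hundreds, 6 tens, 4 ones (place-value notation)
5 thousands, 3 hundreds, 6 tens, 4 ones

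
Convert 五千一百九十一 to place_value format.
Convert 五千一百九十一 (Chinese numeral) → 5×1000 + 1×100 + 9×10 + 1 = 5191 (decimal)
Convert 5191 (decimal) → 5191 = 5×1000 + 1×100 + 9×10 + 1 → 5 thousands, 1 hundred, 9 tens, 1 one (place-value notation)
5 thousands, 1 hundred, 9 tens, 1 one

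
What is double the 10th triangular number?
The 10th triangular number = 10×11/2 = 55
Compute 55 × 2 = 110
110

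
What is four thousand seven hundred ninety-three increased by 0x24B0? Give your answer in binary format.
Convert four thousand seven hundred ninety-three (English words) → 4×1000 + 7×100 + 93 = 4793 (decimal)
Convert 0x24B0 (hexadecimal) → 2×4096 + 4×256 + 11×16 = 9392 (decimal)
Compute 4793 + 9392 = 14185
Convert 14185 (decimal) → 14185 = 8192 + 4096 + 1024 + 512 + 256 + 64 + 32 + 8 + 1 → 0b11011101101001 (binary)
0b11011101101001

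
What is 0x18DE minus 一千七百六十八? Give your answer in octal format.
Convert 0x18DE (hexadecimal) → 1×4096 + 8×256 + 13×16 + 14 = 6366 (decimal)
Convert 一千七百六十八 (Chinese numeral) → 1×1000 + 7×100 + 6×10 + 8 = 1768 (decimal)
Compute 6366 - 1768 = 4598
Convert 4598 (decimal) → 4598 = 1×4096 + 7×64 + 6×8 + 6 → 0o10766 (octal)
0o10766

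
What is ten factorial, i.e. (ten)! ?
Convert ten (English words) → 10 (decimal)
Compute 10! = 3628800
3628800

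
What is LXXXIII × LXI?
Convert LXXXIII (Roman numeral) → 50 + 10 + 10 + 10 + 1 + 1 + 1 = 83 (decimal)
Convert LXI (Roman numeral) → 50 + 10 + 1 = 61 (decimal)
Compute 83 × 61 = 5063
5063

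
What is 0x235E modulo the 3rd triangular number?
Convert 0x235E (hexadecimal) → 2×4096 + 3×256 + 5×16 + 14 = 9054 (decimal)
Convert the 3rd triangular number (triangular index) → 3×4/2 = 6 (decimal)
Compute 9054 mod 6 = 0
0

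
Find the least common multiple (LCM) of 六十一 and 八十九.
Convert 六十一 (Chinese numeral) → 6×10 + 1 = 61 (decimal)
Convert 八十九 (Chinese numeral) → 8×10 + 9 = 89 (decimal)
Compute lcm(61, 89) = 5429
5429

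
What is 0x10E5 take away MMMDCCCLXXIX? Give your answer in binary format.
Convert 0x10E5 (hexadecimal) → 1×4096 + 14×16 + 5 = 4325 (decimal)
Convert MMMDCCCLXXIX (Roman numeral) → 1000 + 1000 + 1000 + 500 + 100 + 100 + 100 + 50 + 10 + 10 + 9 = 3879 (decimal)
Compute 4325 - 3879 = 446
Convert 446 (decimal) → 446 = 256 + 128 + 32 + 16 + 8 + 4 + 2 → 0b110111110 (binary)
0b110111110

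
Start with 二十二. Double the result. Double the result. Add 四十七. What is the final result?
Convert 二十二 (Chinese numeral) → 2×10 + 2 = 22 (decimal)
Start: 22
22 × 2 = 44
44 × 2 = 88
Convert 四十七 (Chinese numeral) → 4×10 + 7 = 47 (decimal)
88 + 47 = 135
135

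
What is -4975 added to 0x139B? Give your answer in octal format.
Convert 0x139B (hexadecimal) → 1×4096 + 3×256 + 9×16 + 11 = 5019 (decimal)
Compute -4975 + 5019 = 44
Convert 44 (decimal) → 44 = 5×8 + 4 → 0o54 (octal)
0o54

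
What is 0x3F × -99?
Convert 0x3F (hexadecimal) → 3×16 + 15 = 63 (decimal)
Compute 63 × -99 = -6237
-6237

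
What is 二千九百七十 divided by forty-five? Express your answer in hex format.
Convert 二千九百七十 (Chinese numeral) → 2×1000 + 9×100 + 7×10 = 2970 (decimal)
Convert forty-five (English words) → 45 (decimal)
Compute 2970 ÷ 45 = 66
Convert 66 (decimal) → 66 = 4×16 + 2 → 0x42 (hexadecimal)
0x42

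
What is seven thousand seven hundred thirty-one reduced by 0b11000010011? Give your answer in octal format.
Convert seven thousand seven hundred thirty-one (English words) → 7×1000 + 7×100 + 31 = 7731 (decimal)
Convert 0b11000010011 (binary) → 1024 + 512 + 16 + 2 + 1 = 1555 (decimal)
Compute 7731 - 1555 = 6176
Convert 6176 (decimal) → 6176 = 1×4096 + 4×512 + 4×8 → 0o14040 (octal)
0o14040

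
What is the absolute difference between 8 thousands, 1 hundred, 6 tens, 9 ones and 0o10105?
Convert 8 thousands, 1 hundred, 6 tens, 9 ones (place-value notation) → 8×1000 + 1×100 + 6×10 + 9 = 8169 (decimal)
Convert 0o10105 (octal) → 1×4096 + 1×64 + 5 = 4165 (decimal)
Compute |8169 - 4165| = 4004
4004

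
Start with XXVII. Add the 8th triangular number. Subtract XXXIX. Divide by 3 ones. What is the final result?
Convert XXVII (Roman numeral) → 10 + 10 + 5 + 1 + 1 = 27 (decimal)
Start: 27
Convert the 8th triangular number (triangular index) → 8×9/2 = 36 (decimal)
27 + 36 = 63
Convert XXXIX (Roman numeral) → 10 + 10 + 10 + 9 = 39 (decimal)
63 - 39 = 24
Convert 3 ones (place-value notation) → 3 (decimal)
24 ÷ 3 = 8
8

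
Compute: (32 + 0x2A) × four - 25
Convert 0x2A (hexadecimal) → 2×16 + 10 = 42 (decimal)
Convert four (English words) → 4 (decimal)
Expression in decimal: (32 + 42) × 4 - 25
Parentheses first: 32 + 42 = 74
Multiply: 74 × 4 = 296
Subtract: 296 - 25 = 271
271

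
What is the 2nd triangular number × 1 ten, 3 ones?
Convert the 2nd triangular number (triangular index) → 2×3/2 = 3 (decimal)
Convert 1 ten, 3 ones (place-value notation) → 1×10 + 3 = 13 (decimal)
Compute 3 × 13 = 39
39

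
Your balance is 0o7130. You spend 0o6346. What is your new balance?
Convert 0o7130 (octal) → 7×512 + 1×64 + 3×8 = 3672 (decimal)
Convert 0o6346 (octal) → 6×512 + 3×64 + 4×8 + 6 = 3302 (decimal)
Compute 3672 - 3302 = 370
370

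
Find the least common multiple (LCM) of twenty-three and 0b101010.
Convert twenty-three (English words) → 23 (decimal)
Convert 0b101010 (binary) → 32 + 8 + 2 = 42 (decimal)
Compute lcm(23, 42) = 966
966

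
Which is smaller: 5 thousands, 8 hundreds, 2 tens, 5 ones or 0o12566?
Convert 5 thousands, 8 hundreds, 2 tens, 5 ones (place-value notation) → 5×1000 + 8×100 + 2×10 + 5 = 5825 (decimal)
Convert 0o12566 (octal) → 1×4096 + 2×512 + 5×64 + 6×8 + 6 = 5494 (decimal)
Compare 5825 vs 5494: smaller = 5494
5494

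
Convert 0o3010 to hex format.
Convert 0o3010 (octal) → 3×512 + 1×8 = 1544 (decimal)
Convert 1544 (decimal) → 1544 = 6×256 + 8 → 0x608 (hexadecimal)
0x608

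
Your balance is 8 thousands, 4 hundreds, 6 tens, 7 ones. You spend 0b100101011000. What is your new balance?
Convert 8 thousands, 4 hundreds, 6 tens, 7 ones (place-value notation) → 8×1000 + 4×100 + 6×10 + 7 = 8467 (decimal)
Convert 0b100101011000 (binary) → 2048 + 256 + 64 + 16 + 8 = 2392 (decimal)
Compute 8467 - 2392 = 6075
6075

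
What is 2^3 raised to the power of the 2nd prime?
Convert 2^3 (power) → 8 (decimal)
Convert the 2nd prime (prime index) → 3 (decimal)
Compute 8 ^ 3 = 512
512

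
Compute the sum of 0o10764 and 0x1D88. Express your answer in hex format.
Convert 0o10764 (octal) → 1×4096 + 7×64 + 6×8 + 4 = 4596 (decimal)
Convert 0x1D88 (hexadecimal) → 1×4096 + 13×256 + 8×16 + 8 = 7560 (decimal)
Compute 4596 + 7560 = 12156
Convert 12156 (decimal) → 12156 = 2×4096 + 15×256 + 7×16 + 12 → 0x2F7C (hexadecimal)
0x2F7C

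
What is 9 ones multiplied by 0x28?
Convert 9 ones (place-value notation) → 9 (decimal)
Convert 0x28 (hexadecimal) → 2×16 + 8 = 40 (decimal)
Compute 9 × 40 = 360
360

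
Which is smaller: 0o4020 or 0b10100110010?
Convert 0o4020 (octal) → 4×512 + 2×8 = 2064 (decimal)
Convert 0b10100110010 (binary) → 1024 + 256 + 32 + 16 + 2 = 1330 (decimal)
Compare 2064 vs 1330: smaller = 1330
1330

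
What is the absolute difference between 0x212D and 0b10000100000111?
Convert 0x212D (hexadecimal) → 2×4096 + 1×256 + 2×16 + 13 = 8493 (decimal)
Convert 0b10000100000111 (binary) → 8192 + 256 + 4 + 2 + 1 = 8455 (decimal)
Compute |8493 - 8455| = 38
38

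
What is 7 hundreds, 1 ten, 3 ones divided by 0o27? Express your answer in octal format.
Convert 7 hundreds, 1 ten, 3 ones (place-value notation) → 7×100 + 1×10 + 3 = 713 (decimal)
Convert 0o27 (octal) → 2×8 + 7 = 23 (decimal)
Compute 713 ÷ 23 = 31
Convert 31 (decimal) → 31 = 3×8 + 7 → 0o37 (octal)
0o37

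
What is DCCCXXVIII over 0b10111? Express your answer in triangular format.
Convert DCCCXXVIII (Roman numeral) → 500 + 100 + 100 + 100 + 10 + 10 + 5 + 1 + 1 + 1 = 828 (decimal)
Convert 0b10111 (binary) → 16 + 4 + 2 + 1 = 23 (decimal)
Compute 828 ÷ 23 = 36
Convert 36 (decimal) → 36 = 8×9/2 → the 8th triangular number (triangular index)
the 8th triangular number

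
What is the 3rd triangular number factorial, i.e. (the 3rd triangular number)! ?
Convert the 3rd triangular number (triangular index) → 3×4/2 = 6 (decimal)
Compute 6! = 720
720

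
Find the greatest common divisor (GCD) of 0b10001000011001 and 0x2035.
Convert 0b10001000011001 (binary) → 8192 + 512 + 16 + 8 + 1 = 8729 (decimal)
Convert 0x2035 (hexadecimal) → 2×4096 + 3×16 + 5 = 8245 (decimal)
Compute gcd(8729, 8245) = 1
1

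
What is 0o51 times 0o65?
Convert 0o51 (octal) → 5×8 + 1 = 41 (decimal)
Convert 0o65 (octal) → 6×8 + 5 = 53 (decimal)
Compute 41 × 53 = 2173
2173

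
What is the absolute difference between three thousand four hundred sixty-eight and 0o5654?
Convert three thousand four hundred sixty-eight (English words) → 3×1000 + 4×100 + 68 = 3468 (decimal)
Convert 0o5654 (octal) → 5×512 + 6×64 + 5×8 + 4 = 2988 (decimal)
Compute |3468 - 2988| = 480
480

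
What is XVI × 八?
Convert XVI (Roman numeral) → 10 + 5 + 1 = 16 (decimal)
Convert 八 (Chinese numeral) → 8 (decimal)
Compute 16 × 8 = 128
128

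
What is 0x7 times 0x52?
Convert 0x7 (hexadecimal) → 7 (decimal)
Convert 0x52 (hexadecimal) → 5×16 + 2 = 82 (decimal)
Compute 7 × 82 = 574
574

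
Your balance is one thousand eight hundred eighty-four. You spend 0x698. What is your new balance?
Convert one thousand eight hundred eighty-four (English words) → 1×1000 + 8×100 + 84 = 1884 (decimal)
Convert 0x698 (hexadecimal) → 6×256 + 9×16 + 8 = 1688 (decimal)
Compute 1884 - 1688 = 196
196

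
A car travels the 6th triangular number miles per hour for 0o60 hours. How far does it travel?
Convert the 6th triangular number (triangular index) → 6×7/2 = 21 (decimal)
Convert 0o60 (octal) → 6×8 = 48 (decimal)
Compute 21 × 48 = 1008
1008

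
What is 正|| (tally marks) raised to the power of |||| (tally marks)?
Convert 正|| (tally marks) → 5 + 2 = 7 (decimal)
Convert |||| (tally marks) → 4 (decimal)
Compute 7 ^ 4 = 2401
2401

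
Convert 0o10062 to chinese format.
Convert 0o10062 (octal) → 1×4096 + 6×8 + 2 = 4146 (decimal)
Convert 4146 (decimal) → 4146 = 4×1000 + 1×100 + 4×10 + 6 → 四千一百四十六 (Chinese numeral)
四千一百四十六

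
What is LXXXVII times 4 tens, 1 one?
Convert LXXXVII (Roman numeral) → 50 + 10 + 10 + 10 + 5 + 1 + 1 = 87 (decimal)
Convert 4 tens, 1 one (place-value notation) → 4×10 + 1 = 41 (decimal)
Compute 87 × 41 = 3567
3567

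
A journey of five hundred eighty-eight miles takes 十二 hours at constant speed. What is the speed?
Convert five hundred eighty-eight (English words) → 5×100 + 88 = 588 (decimal)
Convert 十二 (Chinese numeral) → 1×10 + 2 = 12 (decimal)
Compute 588 ÷ 12 = 49
49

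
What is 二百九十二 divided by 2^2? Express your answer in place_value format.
Convert 二百九十二 (Chinese numeral) → 2×100 + 9×10 + 2 = 292 (decimal)
Convert 2^2 (power) → 4 (decimal)
Compute 292 ÷ 4 = 73
Convert 73 (decimal) → 73 = 7×10 + 3 → 7 tens, 3 ones (place-value notation)
7 tens, 3 ones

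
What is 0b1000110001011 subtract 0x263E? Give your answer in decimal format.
Convert 0b1000110001011 (binary) → 4096 + 256 + 128 + 8 + 2 + 1 = 4491 (decimal)
Convert 0x263E (hexadecimal) → 2×4096 + 6×256 + 3×16 + 14 = 9790 (decimal)
Compute 4491 - 9790 = -5299
-5299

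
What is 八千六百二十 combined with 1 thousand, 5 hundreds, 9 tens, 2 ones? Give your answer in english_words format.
Convert 八千六百二十 (Chinese numeral) → 8×1000 + 6×100 + 2×10 = 8620 (decimal)
Convert 1 thousand, 5 hundreds, 9 tens, 2 ones (place-value notation) → 1×1000 + 5×100 + 9×10 + 2 = 1592 (decimal)
Compute 8620 + 1592 = 10212
Convert 10212 (decimal) → 10212 = 10×1000 + 2×100 + 12 → ten thousand two hundred twelve (English words)
ten thousand two hundred twelve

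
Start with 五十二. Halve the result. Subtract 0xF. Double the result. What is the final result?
Convert 五十二 (Chinese numeral) → 5×10 + 2 = 52 (decimal)
Start: 52
52 ÷ 2 = 26
Convert 0xF (hexadecimal) → 15 (decimal)
26 - 15 = 11
11 × 2 = 22
22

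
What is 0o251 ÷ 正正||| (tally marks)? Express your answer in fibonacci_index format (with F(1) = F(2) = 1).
Convert 0o251 (octal) → 2×64 + 5×8 + 1 = 169 (decimal)
Convert 正正||| (tally marks) → 5 + 5 + 3 = 13 (decimal)
Compute 169 ÷ 13 = 13
Convert 13 (decimal) → 1, 1, 2, 3, 5, 8, 13 → the 7th Fibonacci number (Fibonacci index)
the 7th Fibonacci number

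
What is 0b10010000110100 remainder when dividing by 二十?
Convert 0b10010000110100 (binary) → 8192 + 1024 + 32 + 16 + 4 = 9268 (decimal)
Convert 二十 (Chinese numeral) → 2×10 = 20 (decimal)
Compute 9268 mod 20 = 8
8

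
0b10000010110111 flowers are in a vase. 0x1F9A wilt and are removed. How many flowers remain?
Convert 0b10000010110111 (binary) → 8192 + 128 + 32 + 16 + 4 + 2 + 1 = 8375 (decimal)
Convert 0x1F9A (hexadecimal) → 1×4096 + 15×256 + 9×16 + 10 = 8090 (decimal)
Compute 8375 - 8090 = 285
285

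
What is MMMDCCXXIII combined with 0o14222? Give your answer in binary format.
Convert MMMDCCXXIII (Roman numeral) → 1000 + 1000 + 1000 + 500 + 100 + 100 + 10 + 10 + 1 + 1 + 1 = 3723 (decimal)
Convert 0o14222 (octal) → 1×4096 + 4×512 + 2×64 + 2×8 + 2 = 6290 (decimal)
Compute 3723 + 6290 = 10013
Convert 10013 (decimal) → 10013 = 8192 + 1024 + 512 + 256 + 16 + 8 + 4 + 1 → 0b10011100011101 (binary)
0b10011100011101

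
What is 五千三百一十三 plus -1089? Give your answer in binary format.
Convert 五千三百一十三 (Chinese numeral) → 5×1000 + 3×100 + 1×10 + 3 = 5313 (decimal)
Compute 5313 + -1089 = 4224
Convert 4224 (decimal) → 4224 = 4096 + 128 → 0b1000010000000 (binary)
0b1000010000000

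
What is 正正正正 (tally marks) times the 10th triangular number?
Convert 正正正正 (tally marks) → 5 + 5 + 5 + 5 = 20 (decimal)
Convert the 10th triangular number (triangular index) → 10×11/2 = 55 (decimal)
Compute 20 × 55 = 1100
1100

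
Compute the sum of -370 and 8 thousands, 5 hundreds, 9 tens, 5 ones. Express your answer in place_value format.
Convert 8 thousands, 5 hundreds, 9 tens, 5 ones (place-value notation) → 8×1000 + 5×100 + 9×10 + 5 = 8595 (decimal)
Compute -370 + 8595 = 8225
Convert 8225 (decimal) → 8225 = 8×1000 + 2×100 + 2×10 + 5 → 8 thousands, 2 hundreds, 2 tens, 5 ones (place-value notation)
8 thousands, 2 hundreds, 2 tens, 5 ones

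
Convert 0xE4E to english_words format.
Convert 0xE4E (hexadecimal) → 14×256 + 4×16 + 14 = 3662 (decimal)
Convert 3662 (decimal) → 3662 = 3×1000 + 6×100 + 62 → three thousand six hundred sixty-two (English words)
three thousand six hundred sixty-two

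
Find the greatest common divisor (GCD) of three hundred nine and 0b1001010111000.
Convert three hundred nine (English words) → 3×100 + 9 = 309 (decimal)
Convert 0b1001010111000 (binary) → 4096 + 512 + 128 + 32 + 16 + 8 = 4792 (decimal)
Compute gcd(309, 4792) = 1
1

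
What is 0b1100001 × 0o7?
Convert 0b1100001 (binary) → 64 + 32 + 1 = 97 (decimal)
Convert 0o7 (octal) → 7 (decimal)
Compute 97 × 7 = 679
679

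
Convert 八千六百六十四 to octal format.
Convert 八千六百六十四 (Chinese numeral) → 8×1000 + 6×100 + 6×10 + 4 = 8664 (decimal)
Convert 8664 (decimal) → 8664 = 2×4096 + 7×64 + 3×8 → 0o20730 (octal)
0o20730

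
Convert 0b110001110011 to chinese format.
Convert 0b110001110011 (binary) → 2048 + 1024 + 64 + 32 + 16 + 2 + 1 = 3187 (decimal)
Convert 3187 (decimal) → 3187 = 3×1000 + 1×100 + 8×10 + 7 → 三千一百八十七 (Chinese numeral)
三千一百八十七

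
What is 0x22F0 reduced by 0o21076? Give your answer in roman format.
Convert 0x22F0 (hexadecimal) → 2×4096 + 2×256 + 15×16 = 8944 (decimal)
Convert 0o21076 (octal) → 2×4096 + 1×512 + 7×8 + 6 = 8766 (decimal)
Compute 8944 - 8766 = 178
Convert 178 (decimal) → 178 = 100 + 50 + 10 + 10 + 5 + 1 + 1 + 1 → CLXXVIII (Roman numeral)
CLXXVIII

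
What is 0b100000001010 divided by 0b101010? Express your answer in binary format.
Convert 0b100000001010 (binary) → 2048 + 8 + 2 = 2058 (decimal)
Convert 0b101010 (binary) → 32 + 8 + 2 = 42 (decimal)
Compute 2058 ÷ 42 = 49
Convert 49 (decimal) → 49 = 32 + 16 + 1 → 0b110001 (binary)
0b110001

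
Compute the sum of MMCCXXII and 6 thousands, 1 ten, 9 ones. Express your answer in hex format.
Convert MMCCXXII (Roman numeral) → 1000 + 1000 + 100 + 100 + 10 + 10 + 1 + 1 = 2222 (decimal)
Convert 6 thousands, 1 ten, 9 ones (place-value notation) → 6×1000 + 1×10 + 9 = 6019 (decimal)
Compute 2222 + 6019 = 8241
Convert 8241 (decimal) → 8241 = 2×4096 + 3×16 + 1 → 0x2031 (hexadecimal)
0x2031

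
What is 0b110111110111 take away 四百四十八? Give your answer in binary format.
Convert 0b110111110111 (binary) → 2048 + 1024 + 256 + 128 + 64 + 32 + 16 + 4 + 2 + 1 = 3575 (decimal)
Convert 四百四十八 (Chinese numeral) → 4×100 + 4×10 + 8 = 448 (decimal)
Compute 3575 - 448 = 3127
Convert 3127 (decimal) → 3127 = 2048 + 1024 + 32 + 16 + 4 + 2 + 1 → 0b110000110111 (binary)
0b110000110111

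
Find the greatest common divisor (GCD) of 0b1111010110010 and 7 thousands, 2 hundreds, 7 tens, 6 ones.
Convert 0b1111010110010 (binary) → 4096 + 2048 + 1024 + 512 + 128 + 32 + 16 + 2 = 7858 (decimal)
Convert 7 thousands, 2 hundreds, 7 tens, 6 ones (place-value notation) → 7×1000 + 2×100 + 7×10 + 6 = 7276 (decimal)
Compute gcd(7858, 7276) = 2
2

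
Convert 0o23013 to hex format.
Convert 0o23013 (octal) → 2×4096 + 3×512 + 1×8 + 3 = 9739 (decimal)
Convert 9739 (decimal) → 9739 = 2×4096 + 6×256 + 11 → 0x260B (hexadecimal)
0x260B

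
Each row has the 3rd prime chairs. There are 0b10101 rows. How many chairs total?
Convert the 3rd prime (prime index) → 5 (decimal)
Convert 0b10101 (binary) → 16 + 4 + 1 = 21 (decimal)
Compute 5 × 21 = 105
105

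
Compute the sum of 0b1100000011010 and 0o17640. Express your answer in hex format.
Convert 0b1100000011010 (binary) → 4096 + 2048 + 16 + 8 + 2 = 6170 (decimal)
Convert 0o17640 (octal) → 1×4096 + 7×512 + 6×64 + 4×8 = 8096 (decimal)
Compute 6170 + 8096 = 14266
Convert 14266 (decimal) → 14266 = 3×4096 + 7×256 + 11×16 + 10 → 0x37BA (hexadecimal)
0x37BA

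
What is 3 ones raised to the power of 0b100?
Convert 3 ones (place-value notation) → 3 (decimal)
Convert 0b100 (binary) → 4 (decimal)
Compute 3 ^ 4 = 81
81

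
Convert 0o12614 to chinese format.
Convert 0o12614 (octal) → 1×4096 + 2×512 + 6×64 + 1×8 + 4 = 5516 (decimal)
Convert 5516 (decimal) → 5516 = 5×1000 + 5×100 + 1×10 + 6 → 五千五百一十六 (Chinese numeral)
五千五百一十六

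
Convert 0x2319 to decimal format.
Convert 0x2319 (hexadecimal) → 2×4096 + 3×256 + 1×16 + 9 = 8985 (decimal)
8985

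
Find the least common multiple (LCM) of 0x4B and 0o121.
Convert 0x4B (hexadecimal) → 4×16 + 11 = 75 (decimal)
Convert 0o121 (octal) → 1×64 + 2×8 + 1 = 81 (decimal)
Compute lcm(75, 81) = 2025
2025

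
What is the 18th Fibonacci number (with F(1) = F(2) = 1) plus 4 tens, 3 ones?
The 18th Fibonacci number (with F(1) = F(2) = 1) = 2584
Convert 4 tens, 3 ones (place-value notation) → 4×10 + 3 = 43 (decimal)
Compute 2584 + 43 = 2627
2627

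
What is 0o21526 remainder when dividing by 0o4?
Convert 0o21526 (octal) → 2×4096 + 1×512 + 5×64 + 2×8 + 6 = 9046 (decimal)
Convert 0o4 (octal) → 4 (decimal)
Compute 9046 mod 4 = 2
2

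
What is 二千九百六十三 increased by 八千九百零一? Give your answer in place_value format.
Convert 二千九百六十三 (Chinese numeral) → 2×1000 + 9×100 + 6×10 + 3 = 2963 (decimal)
Convert 八千九百零一 (Chinese numeral) → 8×1000 + 9×100 + 1 = 8901 (decimal)
Compute 2963 + 8901 = 11864
Convert 11864 (decimal) → 11864 = 11×1000 + 8×100 + 6×10 + 4 → 11 thousands, 8 hundreds, 6 tens, 4 ones (place-value notation)
11 thousands, 8 hundreds, 6 tens, 4 ones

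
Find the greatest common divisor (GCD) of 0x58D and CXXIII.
Convert 0x58D (hexadecimal) → 5×256 + 8×16 + 13 = 1421 (decimal)
Convert CXXIII (Roman numeral) → 100 + 10 + 10 + 1 + 1 + 1 = 123 (decimal)
Compute gcd(1421, 123) = 1
1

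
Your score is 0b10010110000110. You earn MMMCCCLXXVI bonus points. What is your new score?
Convert 0b10010110000110 (binary) → 8192 + 1024 + 256 + 128 + 4 + 2 = 9606 (decimal)
Convert MMMCCCLXXVI (Roman numeral) → 1000 + 1000 + 1000 + 100 + 100 + 100 + 50 + 10 + 10 + 5 + 1 = 3376 (decimal)
Compute 9606 + 3376 = 12982
12982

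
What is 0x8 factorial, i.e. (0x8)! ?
Convert 0x8 (hexadecimal) → 8 (decimal)
Compute 8! = 40320
40320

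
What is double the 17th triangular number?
The 17th triangular number = 17×18/2 = 153
Compute 153 × 2 = 306
306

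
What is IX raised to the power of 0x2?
Convert IX (Roman numeral) → 9 (decimal)
Convert 0x2 (hexadecimal) → 2 (decimal)
Compute 9 ^ 2 = 81
81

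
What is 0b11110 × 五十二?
Convert 0b11110 (binary) → 16 + 8 + 4 + 2 = 30 (decimal)
Convert 五十二 (Chinese numeral) → 5×10 + 2 = 52 (decimal)
Compute 30 × 52 = 1560
1560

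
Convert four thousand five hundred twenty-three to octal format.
Convert four thousand five hundred twenty-three (English words) → 4×1000 + 5×100 + 23 = 4523 (decimal)
Convert 4523 (decimal) → 4523 = 1×4096 + 6×64 + 5×8 + 3 → 0o10653 (octal)
0o10653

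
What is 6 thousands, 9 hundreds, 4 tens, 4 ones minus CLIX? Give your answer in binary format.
Convert 6 thousands, 9 hundreds, 4 tens, 4 ones (place-value notation) → 6×1000 + 9×100 + 4×10 + 4 = 6944 (decimal)
Convert CLIX (Roman numeral) → 100 + 50 + 9 = 159 (decimal)
Compute 6944 - 159 = 6785
Convert 6785 (decimal) → 6785 = 4096 + 2048 + 512 + 128 + 1 → 0b1101010000001 (binary)
0b1101010000001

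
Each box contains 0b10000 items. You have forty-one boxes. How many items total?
Convert 0b10000 (binary) → 16 (decimal)
Convert forty-one (English words) → 41 (decimal)
Compute 16 × 41 = 656
656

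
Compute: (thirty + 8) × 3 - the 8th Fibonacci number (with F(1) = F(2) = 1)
Convert thirty (English words) → 30 (decimal)
Convert the 8th Fibonacci number (with F(1) = F(2) = 1) (Fibonacci index) → 1, 1, 2, 3, 5, 8, 13, 21 → 21 (decimal)
Expression in decimal: (30 + 8) × 3 - 21
Parentheses first: 30 + 8 = 38
Multiply: 38 × 3 = 114
Subtract: 114 - 21 = 93
93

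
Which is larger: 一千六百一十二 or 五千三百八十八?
Convert 一千六百一十二 (Chinese numeral) → 1×1000 + 6×100 + 1×10 + 2 = 1612 (decimal)
Convert 五千三百八十八 (Chinese numeral) → 5×1000 + 3×100 + 8×10 + 8 = 5388 (decimal)
Compare 1612 vs 5388: larger = 5388
5388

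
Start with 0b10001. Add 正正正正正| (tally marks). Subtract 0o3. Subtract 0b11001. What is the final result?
Convert 0b10001 (binary) → 16 + 1 = 17 (decimal)
Start: 17
Convert 正正正正正| (tally marks) → 5 + 5 + 5 + 5 + 5 + 1 = 26 (decimal)
17 + 26 = 43
Convert 0o3 (octal) → 3 (decimal)
43 - 3 = 40
Convert 0b11001 (binary) → 16 + 8 + 1 = 25 (decimal)
40 - 25 = 15
15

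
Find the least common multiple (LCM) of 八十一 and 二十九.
Convert 八十一 (Chinese numeral) → 8×10 + 1 = 81 (decimal)
Convert 二十九 (Chinese numeral) → 2×10 + 9 = 29 (decimal)
Compute lcm(81, 29) = 2349
2349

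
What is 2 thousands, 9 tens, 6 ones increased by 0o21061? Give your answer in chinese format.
Convert 2 thousands, 9 tens, 6 ones (place-value notation) → 2×1000 + 9×10 + 6 = 2096 (decimal)
Convert 0o21061 (octal) → 2×4096 + 1×512 + 6×8 + 1 = 8753 (decimal)
Compute 2096 + 8753 = 10849
Convert 10849 (decimal) → 10849 = 1×10000 + 8×100 + 4×10 + 9 → 一万零八百四十九 (Chinese numeral)
一万零八百四十九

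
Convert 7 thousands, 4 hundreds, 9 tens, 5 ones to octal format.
Convert 7 thousands, 4 hundreds, 9 tens, 5 ones (place-value notation) → 7×1000 + 4×100 + 9×10 + 5 = 7495 (decimal)
Convert 7495 (decimal) → 7495 = 1×4096 + 6×512 + 5×64 + 7 → 0o16507 (octal)
0o16507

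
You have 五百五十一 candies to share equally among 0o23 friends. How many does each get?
Convert 五百五十一 (Chinese numeral) → 5×100 + 5×10 + 1 = 551 (decimal)
Convert 0o23 (octal) → 2×8 + 3 = 19 (decimal)
Compute 551 ÷ 19 = 29
29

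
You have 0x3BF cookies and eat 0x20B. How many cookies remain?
Convert 0x3BF (hexadecimal) → 3×256 + 11×16 + 15 = 959 (decimal)
Convert 0x20B (hexadecimal) → 2×256 + 11 = 523 (decimal)
Compute 959 - 523 = 436
436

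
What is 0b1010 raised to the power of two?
Convert 0b1010 (binary) → 8 + 2 = 10 (decimal)
Convert two (English words) → 2 (decimal)
Compute 10 ^ 2 = 100
100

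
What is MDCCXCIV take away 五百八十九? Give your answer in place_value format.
Convert MDCCXCIV (Roman numeral) → 1000 + 500 + 100 + 100 + 90 + 4 = 1794 (decimal)
Convert 五百八十九 (Chinese numeral) → 5×100 + 8×10 + 9 = 589 (decimal)
Compute 1794 - 589 = 1205
Convert 1205 (decimal) → 1205 = 1×1000 + 2×100 + 5 → 1 thousand, 2 hundreds, 5 ones (place-value notation)
1 thousand, 2 hundreds, 5 ones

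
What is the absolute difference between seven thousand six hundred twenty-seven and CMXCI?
Convert seven thousand six hundred twenty-seven (English words) → 7×1000 + 6×100 + 27 = 7627 (decimal)
Convert CMXCI (Roman numeral) → 900 + 90 + 1 = 991 (decimal)
Compute |7627 - 991| = 6636
6636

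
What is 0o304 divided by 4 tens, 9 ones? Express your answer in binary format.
Convert 0o304 (octal) → 3×64 + 4 = 196 (decimal)
Convert 4 tens, 9 ones (place-value notation) → 4×10 + 9 = 49 (decimal)
Compute 196 ÷ 49 = 4
Convert 4 (decimal) → 0b100 (binary)
0b100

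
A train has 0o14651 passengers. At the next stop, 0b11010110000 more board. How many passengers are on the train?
Convert 0o14651 (octal) → 1×4096 + 4×512 + 6×64 + 5×8 + 1 = 6569 (decimal)
Convert 0b11010110000 (binary) → 1024 + 512 + 128 + 32 + 16 = 1712 (decimal)
Compute 6569 + 1712 = 8281
8281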